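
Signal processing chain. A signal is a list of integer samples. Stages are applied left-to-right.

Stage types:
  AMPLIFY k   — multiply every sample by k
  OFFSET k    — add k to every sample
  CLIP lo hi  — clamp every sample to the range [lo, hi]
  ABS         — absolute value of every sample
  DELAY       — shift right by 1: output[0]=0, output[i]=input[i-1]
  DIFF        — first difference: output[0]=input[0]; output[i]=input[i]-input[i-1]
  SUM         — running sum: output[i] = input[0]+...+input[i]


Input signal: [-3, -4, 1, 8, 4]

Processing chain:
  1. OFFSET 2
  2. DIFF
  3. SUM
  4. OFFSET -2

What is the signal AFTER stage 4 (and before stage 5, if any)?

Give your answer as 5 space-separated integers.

Input: [-3, -4, 1, 8, 4]
Stage 1 (OFFSET 2): -3+2=-1, -4+2=-2, 1+2=3, 8+2=10, 4+2=6 -> [-1, -2, 3, 10, 6]
Stage 2 (DIFF): s[0]=-1, -2--1=-1, 3--2=5, 10-3=7, 6-10=-4 -> [-1, -1, 5, 7, -4]
Stage 3 (SUM): sum[0..0]=-1, sum[0..1]=-2, sum[0..2]=3, sum[0..3]=10, sum[0..4]=6 -> [-1, -2, 3, 10, 6]
Stage 4 (OFFSET -2): -1+-2=-3, -2+-2=-4, 3+-2=1, 10+-2=8, 6+-2=4 -> [-3, -4, 1, 8, 4]

Answer: -3 -4 1 8 4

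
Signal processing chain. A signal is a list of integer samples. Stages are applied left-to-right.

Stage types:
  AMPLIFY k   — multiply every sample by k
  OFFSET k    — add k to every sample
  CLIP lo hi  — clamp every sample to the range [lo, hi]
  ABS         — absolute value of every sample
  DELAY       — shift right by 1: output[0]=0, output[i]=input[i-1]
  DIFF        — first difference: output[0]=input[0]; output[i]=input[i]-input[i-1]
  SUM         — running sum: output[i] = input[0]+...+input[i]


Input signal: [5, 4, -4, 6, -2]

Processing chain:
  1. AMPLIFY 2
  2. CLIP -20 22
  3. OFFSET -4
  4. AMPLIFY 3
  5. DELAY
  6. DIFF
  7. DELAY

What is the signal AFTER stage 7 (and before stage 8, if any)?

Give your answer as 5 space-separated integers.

Answer: 0 0 18 -6 -48

Derivation:
Input: [5, 4, -4, 6, -2]
Stage 1 (AMPLIFY 2): 5*2=10, 4*2=8, -4*2=-8, 6*2=12, -2*2=-4 -> [10, 8, -8, 12, -4]
Stage 2 (CLIP -20 22): clip(10,-20,22)=10, clip(8,-20,22)=8, clip(-8,-20,22)=-8, clip(12,-20,22)=12, clip(-4,-20,22)=-4 -> [10, 8, -8, 12, -4]
Stage 3 (OFFSET -4): 10+-4=6, 8+-4=4, -8+-4=-12, 12+-4=8, -4+-4=-8 -> [6, 4, -12, 8, -8]
Stage 4 (AMPLIFY 3): 6*3=18, 4*3=12, -12*3=-36, 8*3=24, -8*3=-24 -> [18, 12, -36, 24, -24]
Stage 5 (DELAY): [0, 18, 12, -36, 24] = [0, 18, 12, -36, 24] -> [0, 18, 12, -36, 24]
Stage 6 (DIFF): s[0]=0, 18-0=18, 12-18=-6, -36-12=-48, 24--36=60 -> [0, 18, -6, -48, 60]
Stage 7 (DELAY): [0, 0, 18, -6, -48] = [0, 0, 18, -6, -48] -> [0, 0, 18, -6, -48]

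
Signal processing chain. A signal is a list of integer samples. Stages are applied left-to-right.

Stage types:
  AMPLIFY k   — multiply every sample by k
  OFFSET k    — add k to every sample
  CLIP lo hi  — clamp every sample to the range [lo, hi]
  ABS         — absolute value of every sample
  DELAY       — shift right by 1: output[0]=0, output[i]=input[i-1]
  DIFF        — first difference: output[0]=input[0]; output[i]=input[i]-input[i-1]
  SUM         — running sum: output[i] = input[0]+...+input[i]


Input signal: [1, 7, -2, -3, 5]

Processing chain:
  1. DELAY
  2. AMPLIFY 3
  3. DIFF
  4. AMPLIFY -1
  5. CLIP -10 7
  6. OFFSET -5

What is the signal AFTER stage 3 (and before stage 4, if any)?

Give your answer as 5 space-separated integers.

Answer: 0 3 18 -27 -3

Derivation:
Input: [1, 7, -2, -3, 5]
Stage 1 (DELAY): [0, 1, 7, -2, -3] = [0, 1, 7, -2, -3] -> [0, 1, 7, -2, -3]
Stage 2 (AMPLIFY 3): 0*3=0, 1*3=3, 7*3=21, -2*3=-6, -3*3=-9 -> [0, 3, 21, -6, -9]
Stage 3 (DIFF): s[0]=0, 3-0=3, 21-3=18, -6-21=-27, -9--6=-3 -> [0, 3, 18, -27, -3]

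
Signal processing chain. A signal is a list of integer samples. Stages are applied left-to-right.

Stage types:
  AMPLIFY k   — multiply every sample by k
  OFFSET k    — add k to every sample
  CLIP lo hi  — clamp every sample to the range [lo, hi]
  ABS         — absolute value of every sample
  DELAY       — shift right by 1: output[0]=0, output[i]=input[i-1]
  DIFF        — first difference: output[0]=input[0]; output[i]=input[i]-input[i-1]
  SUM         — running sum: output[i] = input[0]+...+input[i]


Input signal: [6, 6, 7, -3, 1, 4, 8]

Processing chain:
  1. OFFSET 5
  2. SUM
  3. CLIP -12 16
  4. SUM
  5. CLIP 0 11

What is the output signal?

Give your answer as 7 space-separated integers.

Answer: 11 11 11 11 11 11 11

Derivation:
Input: [6, 6, 7, -3, 1, 4, 8]
Stage 1 (OFFSET 5): 6+5=11, 6+5=11, 7+5=12, -3+5=2, 1+5=6, 4+5=9, 8+5=13 -> [11, 11, 12, 2, 6, 9, 13]
Stage 2 (SUM): sum[0..0]=11, sum[0..1]=22, sum[0..2]=34, sum[0..3]=36, sum[0..4]=42, sum[0..5]=51, sum[0..6]=64 -> [11, 22, 34, 36, 42, 51, 64]
Stage 3 (CLIP -12 16): clip(11,-12,16)=11, clip(22,-12,16)=16, clip(34,-12,16)=16, clip(36,-12,16)=16, clip(42,-12,16)=16, clip(51,-12,16)=16, clip(64,-12,16)=16 -> [11, 16, 16, 16, 16, 16, 16]
Stage 4 (SUM): sum[0..0]=11, sum[0..1]=27, sum[0..2]=43, sum[0..3]=59, sum[0..4]=75, sum[0..5]=91, sum[0..6]=107 -> [11, 27, 43, 59, 75, 91, 107]
Stage 5 (CLIP 0 11): clip(11,0,11)=11, clip(27,0,11)=11, clip(43,0,11)=11, clip(59,0,11)=11, clip(75,0,11)=11, clip(91,0,11)=11, clip(107,0,11)=11 -> [11, 11, 11, 11, 11, 11, 11]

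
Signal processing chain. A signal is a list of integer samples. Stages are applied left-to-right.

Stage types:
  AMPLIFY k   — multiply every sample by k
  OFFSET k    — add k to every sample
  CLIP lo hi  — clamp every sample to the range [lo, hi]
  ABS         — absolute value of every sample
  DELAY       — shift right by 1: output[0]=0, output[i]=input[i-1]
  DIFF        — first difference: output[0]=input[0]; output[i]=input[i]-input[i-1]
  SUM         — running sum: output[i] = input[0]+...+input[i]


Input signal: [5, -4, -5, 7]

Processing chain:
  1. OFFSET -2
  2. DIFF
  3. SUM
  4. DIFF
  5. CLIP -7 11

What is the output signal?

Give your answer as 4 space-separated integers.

Answer: 3 -7 -1 11

Derivation:
Input: [5, -4, -5, 7]
Stage 1 (OFFSET -2): 5+-2=3, -4+-2=-6, -5+-2=-7, 7+-2=5 -> [3, -6, -7, 5]
Stage 2 (DIFF): s[0]=3, -6-3=-9, -7--6=-1, 5--7=12 -> [3, -9, -1, 12]
Stage 3 (SUM): sum[0..0]=3, sum[0..1]=-6, sum[0..2]=-7, sum[0..3]=5 -> [3, -6, -7, 5]
Stage 4 (DIFF): s[0]=3, -6-3=-9, -7--6=-1, 5--7=12 -> [3, -9, -1, 12]
Stage 5 (CLIP -7 11): clip(3,-7,11)=3, clip(-9,-7,11)=-7, clip(-1,-7,11)=-1, clip(12,-7,11)=11 -> [3, -7, -1, 11]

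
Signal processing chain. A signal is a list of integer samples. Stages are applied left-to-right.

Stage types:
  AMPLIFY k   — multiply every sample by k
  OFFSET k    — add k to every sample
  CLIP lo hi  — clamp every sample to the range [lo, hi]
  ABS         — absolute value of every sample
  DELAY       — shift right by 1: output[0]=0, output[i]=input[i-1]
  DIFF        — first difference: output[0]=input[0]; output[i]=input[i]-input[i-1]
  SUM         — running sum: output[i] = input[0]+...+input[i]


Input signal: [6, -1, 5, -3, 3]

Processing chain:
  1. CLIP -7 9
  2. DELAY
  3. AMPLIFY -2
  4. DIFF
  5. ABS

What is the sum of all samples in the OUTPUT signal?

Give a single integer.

Input: [6, -1, 5, -3, 3]
Stage 1 (CLIP -7 9): clip(6,-7,9)=6, clip(-1,-7,9)=-1, clip(5,-7,9)=5, clip(-3,-7,9)=-3, clip(3,-7,9)=3 -> [6, -1, 5, -3, 3]
Stage 2 (DELAY): [0, 6, -1, 5, -3] = [0, 6, -1, 5, -3] -> [0, 6, -1, 5, -3]
Stage 3 (AMPLIFY -2): 0*-2=0, 6*-2=-12, -1*-2=2, 5*-2=-10, -3*-2=6 -> [0, -12, 2, -10, 6]
Stage 4 (DIFF): s[0]=0, -12-0=-12, 2--12=14, -10-2=-12, 6--10=16 -> [0, -12, 14, -12, 16]
Stage 5 (ABS): |0|=0, |-12|=12, |14|=14, |-12|=12, |16|=16 -> [0, 12, 14, 12, 16]
Output sum: 54

Answer: 54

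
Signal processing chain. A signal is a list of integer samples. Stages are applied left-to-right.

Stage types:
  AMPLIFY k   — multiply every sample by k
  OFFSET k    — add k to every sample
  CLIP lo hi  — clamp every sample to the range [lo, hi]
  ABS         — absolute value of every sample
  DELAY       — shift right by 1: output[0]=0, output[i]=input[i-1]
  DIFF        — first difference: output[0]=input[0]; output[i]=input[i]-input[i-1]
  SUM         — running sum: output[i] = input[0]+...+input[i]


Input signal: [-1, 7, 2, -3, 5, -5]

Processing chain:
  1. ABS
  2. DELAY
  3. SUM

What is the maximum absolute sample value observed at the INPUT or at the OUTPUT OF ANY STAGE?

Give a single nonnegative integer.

Input: [-1, 7, 2, -3, 5, -5] (max |s|=7)
Stage 1 (ABS): |-1|=1, |7|=7, |2|=2, |-3|=3, |5|=5, |-5|=5 -> [1, 7, 2, 3, 5, 5] (max |s|=7)
Stage 2 (DELAY): [0, 1, 7, 2, 3, 5] = [0, 1, 7, 2, 3, 5] -> [0, 1, 7, 2, 3, 5] (max |s|=7)
Stage 3 (SUM): sum[0..0]=0, sum[0..1]=1, sum[0..2]=8, sum[0..3]=10, sum[0..4]=13, sum[0..5]=18 -> [0, 1, 8, 10, 13, 18] (max |s|=18)
Overall max amplitude: 18

Answer: 18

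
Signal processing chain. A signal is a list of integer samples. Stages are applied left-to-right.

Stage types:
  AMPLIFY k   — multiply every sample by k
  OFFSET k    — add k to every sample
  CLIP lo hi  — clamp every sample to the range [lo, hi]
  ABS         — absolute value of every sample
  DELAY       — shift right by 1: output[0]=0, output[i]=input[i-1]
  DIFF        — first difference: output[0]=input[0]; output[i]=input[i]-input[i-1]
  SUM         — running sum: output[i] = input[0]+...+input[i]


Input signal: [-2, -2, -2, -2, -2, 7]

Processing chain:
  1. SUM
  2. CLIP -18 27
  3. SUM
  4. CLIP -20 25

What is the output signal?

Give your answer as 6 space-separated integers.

Input: [-2, -2, -2, -2, -2, 7]
Stage 1 (SUM): sum[0..0]=-2, sum[0..1]=-4, sum[0..2]=-6, sum[0..3]=-8, sum[0..4]=-10, sum[0..5]=-3 -> [-2, -4, -6, -8, -10, -3]
Stage 2 (CLIP -18 27): clip(-2,-18,27)=-2, clip(-4,-18,27)=-4, clip(-6,-18,27)=-6, clip(-8,-18,27)=-8, clip(-10,-18,27)=-10, clip(-3,-18,27)=-3 -> [-2, -4, -6, -8, -10, -3]
Stage 3 (SUM): sum[0..0]=-2, sum[0..1]=-6, sum[0..2]=-12, sum[0..3]=-20, sum[0..4]=-30, sum[0..5]=-33 -> [-2, -6, -12, -20, -30, -33]
Stage 4 (CLIP -20 25): clip(-2,-20,25)=-2, clip(-6,-20,25)=-6, clip(-12,-20,25)=-12, clip(-20,-20,25)=-20, clip(-30,-20,25)=-20, clip(-33,-20,25)=-20 -> [-2, -6, -12, -20, -20, -20]

Answer: -2 -6 -12 -20 -20 -20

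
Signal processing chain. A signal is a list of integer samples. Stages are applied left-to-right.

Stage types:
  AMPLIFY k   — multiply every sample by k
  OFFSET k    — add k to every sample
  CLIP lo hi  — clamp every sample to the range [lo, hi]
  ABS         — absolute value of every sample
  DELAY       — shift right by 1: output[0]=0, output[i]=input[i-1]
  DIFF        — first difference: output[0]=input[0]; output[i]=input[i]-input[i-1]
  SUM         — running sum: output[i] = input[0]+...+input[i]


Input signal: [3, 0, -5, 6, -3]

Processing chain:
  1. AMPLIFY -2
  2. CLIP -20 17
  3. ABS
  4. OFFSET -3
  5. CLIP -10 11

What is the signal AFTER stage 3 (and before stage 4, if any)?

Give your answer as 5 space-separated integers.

Input: [3, 0, -5, 6, -3]
Stage 1 (AMPLIFY -2): 3*-2=-6, 0*-2=0, -5*-2=10, 6*-2=-12, -3*-2=6 -> [-6, 0, 10, -12, 6]
Stage 2 (CLIP -20 17): clip(-6,-20,17)=-6, clip(0,-20,17)=0, clip(10,-20,17)=10, clip(-12,-20,17)=-12, clip(6,-20,17)=6 -> [-6, 0, 10, -12, 6]
Stage 3 (ABS): |-6|=6, |0|=0, |10|=10, |-12|=12, |6|=6 -> [6, 0, 10, 12, 6]

Answer: 6 0 10 12 6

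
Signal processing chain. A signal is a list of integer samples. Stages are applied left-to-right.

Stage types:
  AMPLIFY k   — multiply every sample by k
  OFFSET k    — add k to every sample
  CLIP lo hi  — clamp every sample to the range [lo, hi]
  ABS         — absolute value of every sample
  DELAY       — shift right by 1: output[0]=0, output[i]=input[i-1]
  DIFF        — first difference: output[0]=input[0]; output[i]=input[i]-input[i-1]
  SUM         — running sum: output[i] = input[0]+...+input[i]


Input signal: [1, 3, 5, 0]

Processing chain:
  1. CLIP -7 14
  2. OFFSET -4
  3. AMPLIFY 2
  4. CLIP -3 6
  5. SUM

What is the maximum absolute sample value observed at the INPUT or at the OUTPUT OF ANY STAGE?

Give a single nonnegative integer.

Answer: 8

Derivation:
Input: [1, 3, 5, 0] (max |s|=5)
Stage 1 (CLIP -7 14): clip(1,-7,14)=1, clip(3,-7,14)=3, clip(5,-7,14)=5, clip(0,-7,14)=0 -> [1, 3, 5, 0] (max |s|=5)
Stage 2 (OFFSET -4): 1+-4=-3, 3+-4=-1, 5+-4=1, 0+-4=-4 -> [-3, -1, 1, -4] (max |s|=4)
Stage 3 (AMPLIFY 2): -3*2=-6, -1*2=-2, 1*2=2, -4*2=-8 -> [-6, -2, 2, -8] (max |s|=8)
Stage 4 (CLIP -3 6): clip(-6,-3,6)=-3, clip(-2,-3,6)=-2, clip(2,-3,6)=2, clip(-8,-3,6)=-3 -> [-3, -2, 2, -3] (max |s|=3)
Stage 5 (SUM): sum[0..0]=-3, sum[0..1]=-5, sum[0..2]=-3, sum[0..3]=-6 -> [-3, -5, -3, -6] (max |s|=6)
Overall max amplitude: 8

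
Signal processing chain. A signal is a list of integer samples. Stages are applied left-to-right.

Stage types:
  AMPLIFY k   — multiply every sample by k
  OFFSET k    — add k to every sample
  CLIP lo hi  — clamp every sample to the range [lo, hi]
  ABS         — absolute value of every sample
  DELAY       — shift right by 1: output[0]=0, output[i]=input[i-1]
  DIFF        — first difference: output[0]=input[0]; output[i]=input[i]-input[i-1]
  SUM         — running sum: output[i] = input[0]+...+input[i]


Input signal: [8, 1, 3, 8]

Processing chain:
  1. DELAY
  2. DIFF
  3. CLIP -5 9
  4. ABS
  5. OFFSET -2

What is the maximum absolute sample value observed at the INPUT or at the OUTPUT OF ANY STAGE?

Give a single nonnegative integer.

Answer: 8

Derivation:
Input: [8, 1, 3, 8] (max |s|=8)
Stage 1 (DELAY): [0, 8, 1, 3] = [0, 8, 1, 3] -> [0, 8, 1, 3] (max |s|=8)
Stage 2 (DIFF): s[0]=0, 8-0=8, 1-8=-7, 3-1=2 -> [0, 8, -7, 2] (max |s|=8)
Stage 3 (CLIP -5 9): clip(0,-5,9)=0, clip(8,-5,9)=8, clip(-7,-5,9)=-5, clip(2,-5,9)=2 -> [0, 8, -5, 2] (max |s|=8)
Stage 4 (ABS): |0|=0, |8|=8, |-5|=5, |2|=2 -> [0, 8, 5, 2] (max |s|=8)
Stage 5 (OFFSET -2): 0+-2=-2, 8+-2=6, 5+-2=3, 2+-2=0 -> [-2, 6, 3, 0] (max |s|=6)
Overall max amplitude: 8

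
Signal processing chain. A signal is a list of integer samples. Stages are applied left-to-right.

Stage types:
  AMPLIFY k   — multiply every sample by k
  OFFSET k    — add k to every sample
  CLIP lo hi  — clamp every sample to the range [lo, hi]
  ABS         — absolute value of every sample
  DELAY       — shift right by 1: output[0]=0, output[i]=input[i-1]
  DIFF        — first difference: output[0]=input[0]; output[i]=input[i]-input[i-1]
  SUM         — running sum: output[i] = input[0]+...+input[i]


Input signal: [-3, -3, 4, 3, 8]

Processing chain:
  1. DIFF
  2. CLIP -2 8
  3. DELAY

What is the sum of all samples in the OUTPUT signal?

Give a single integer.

Input: [-3, -3, 4, 3, 8]
Stage 1 (DIFF): s[0]=-3, -3--3=0, 4--3=7, 3-4=-1, 8-3=5 -> [-3, 0, 7, -1, 5]
Stage 2 (CLIP -2 8): clip(-3,-2,8)=-2, clip(0,-2,8)=0, clip(7,-2,8)=7, clip(-1,-2,8)=-1, clip(5,-2,8)=5 -> [-2, 0, 7, -1, 5]
Stage 3 (DELAY): [0, -2, 0, 7, -1] = [0, -2, 0, 7, -1] -> [0, -2, 0, 7, -1]
Output sum: 4

Answer: 4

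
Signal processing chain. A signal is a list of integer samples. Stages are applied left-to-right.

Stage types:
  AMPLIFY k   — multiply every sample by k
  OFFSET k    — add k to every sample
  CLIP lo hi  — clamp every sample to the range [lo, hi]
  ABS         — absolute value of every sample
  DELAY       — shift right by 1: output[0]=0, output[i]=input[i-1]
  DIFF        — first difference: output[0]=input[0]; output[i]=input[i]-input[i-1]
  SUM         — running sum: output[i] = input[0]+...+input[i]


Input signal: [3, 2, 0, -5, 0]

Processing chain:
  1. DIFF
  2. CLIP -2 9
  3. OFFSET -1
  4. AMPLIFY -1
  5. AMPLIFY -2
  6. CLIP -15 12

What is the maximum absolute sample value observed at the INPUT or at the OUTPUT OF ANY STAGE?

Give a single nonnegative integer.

Answer: 8

Derivation:
Input: [3, 2, 0, -5, 0] (max |s|=5)
Stage 1 (DIFF): s[0]=3, 2-3=-1, 0-2=-2, -5-0=-5, 0--5=5 -> [3, -1, -2, -5, 5] (max |s|=5)
Stage 2 (CLIP -2 9): clip(3,-2,9)=3, clip(-1,-2,9)=-1, clip(-2,-2,9)=-2, clip(-5,-2,9)=-2, clip(5,-2,9)=5 -> [3, -1, -2, -2, 5] (max |s|=5)
Stage 3 (OFFSET -1): 3+-1=2, -1+-1=-2, -2+-1=-3, -2+-1=-3, 5+-1=4 -> [2, -2, -3, -3, 4] (max |s|=4)
Stage 4 (AMPLIFY -1): 2*-1=-2, -2*-1=2, -3*-1=3, -3*-1=3, 4*-1=-4 -> [-2, 2, 3, 3, -4] (max |s|=4)
Stage 5 (AMPLIFY -2): -2*-2=4, 2*-2=-4, 3*-2=-6, 3*-2=-6, -4*-2=8 -> [4, -4, -6, -6, 8] (max |s|=8)
Stage 6 (CLIP -15 12): clip(4,-15,12)=4, clip(-4,-15,12)=-4, clip(-6,-15,12)=-6, clip(-6,-15,12)=-6, clip(8,-15,12)=8 -> [4, -4, -6, -6, 8] (max |s|=8)
Overall max amplitude: 8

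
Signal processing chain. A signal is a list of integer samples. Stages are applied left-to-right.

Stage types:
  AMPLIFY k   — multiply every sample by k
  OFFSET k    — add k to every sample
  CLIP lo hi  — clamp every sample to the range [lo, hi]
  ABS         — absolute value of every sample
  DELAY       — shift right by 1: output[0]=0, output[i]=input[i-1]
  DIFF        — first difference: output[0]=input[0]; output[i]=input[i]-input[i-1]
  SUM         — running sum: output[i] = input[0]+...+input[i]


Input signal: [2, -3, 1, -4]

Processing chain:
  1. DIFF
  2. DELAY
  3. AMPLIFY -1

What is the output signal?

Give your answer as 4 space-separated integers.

Answer: 0 -2 5 -4

Derivation:
Input: [2, -3, 1, -4]
Stage 1 (DIFF): s[0]=2, -3-2=-5, 1--3=4, -4-1=-5 -> [2, -5, 4, -5]
Stage 2 (DELAY): [0, 2, -5, 4] = [0, 2, -5, 4] -> [0, 2, -5, 4]
Stage 3 (AMPLIFY -1): 0*-1=0, 2*-1=-2, -5*-1=5, 4*-1=-4 -> [0, -2, 5, -4]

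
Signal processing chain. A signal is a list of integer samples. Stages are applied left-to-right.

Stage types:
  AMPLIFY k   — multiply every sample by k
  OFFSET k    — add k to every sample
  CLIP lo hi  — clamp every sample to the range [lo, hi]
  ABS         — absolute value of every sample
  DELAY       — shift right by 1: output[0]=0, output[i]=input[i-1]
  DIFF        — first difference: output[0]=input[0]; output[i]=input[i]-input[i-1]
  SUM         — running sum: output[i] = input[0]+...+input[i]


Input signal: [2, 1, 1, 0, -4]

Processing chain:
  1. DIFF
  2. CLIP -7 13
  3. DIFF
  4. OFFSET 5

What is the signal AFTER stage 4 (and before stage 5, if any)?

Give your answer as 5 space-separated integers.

Input: [2, 1, 1, 0, -4]
Stage 1 (DIFF): s[0]=2, 1-2=-1, 1-1=0, 0-1=-1, -4-0=-4 -> [2, -1, 0, -1, -4]
Stage 2 (CLIP -7 13): clip(2,-7,13)=2, clip(-1,-7,13)=-1, clip(0,-7,13)=0, clip(-1,-7,13)=-1, clip(-4,-7,13)=-4 -> [2, -1, 0, -1, -4]
Stage 3 (DIFF): s[0]=2, -1-2=-3, 0--1=1, -1-0=-1, -4--1=-3 -> [2, -3, 1, -1, -3]
Stage 4 (OFFSET 5): 2+5=7, -3+5=2, 1+5=6, -1+5=4, -3+5=2 -> [7, 2, 6, 4, 2]

Answer: 7 2 6 4 2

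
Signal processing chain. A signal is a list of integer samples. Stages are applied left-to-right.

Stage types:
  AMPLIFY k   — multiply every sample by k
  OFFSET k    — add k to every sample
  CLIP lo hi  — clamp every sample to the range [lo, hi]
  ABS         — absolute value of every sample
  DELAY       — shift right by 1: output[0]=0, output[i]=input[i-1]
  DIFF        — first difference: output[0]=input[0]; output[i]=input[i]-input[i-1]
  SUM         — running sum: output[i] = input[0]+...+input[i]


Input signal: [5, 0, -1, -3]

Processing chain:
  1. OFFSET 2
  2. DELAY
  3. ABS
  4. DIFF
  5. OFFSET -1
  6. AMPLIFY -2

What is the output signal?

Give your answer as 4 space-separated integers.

Answer: 2 -12 12 4

Derivation:
Input: [5, 0, -1, -3]
Stage 1 (OFFSET 2): 5+2=7, 0+2=2, -1+2=1, -3+2=-1 -> [7, 2, 1, -1]
Stage 2 (DELAY): [0, 7, 2, 1] = [0, 7, 2, 1] -> [0, 7, 2, 1]
Stage 3 (ABS): |0|=0, |7|=7, |2|=2, |1|=1 -> [0, 7, 2, 1]
Stage 4 (DIFF): s[0]=0, 7-0=7, 2-7=-5, 1-2=-1 -> [0, 7, -5, -1]
Stage 5 (OFFSET -1): 0+-1=-1, 7+-1=6, -5+-1=-6, -1+-1=-2 -> [-1, 6, -6, -2]
Stage 6 (AMPLIFY -2): -1*-2=2, 6*-2=-12, -6*-2=12, -2*-2=4 -> [2, -12, 12, 4]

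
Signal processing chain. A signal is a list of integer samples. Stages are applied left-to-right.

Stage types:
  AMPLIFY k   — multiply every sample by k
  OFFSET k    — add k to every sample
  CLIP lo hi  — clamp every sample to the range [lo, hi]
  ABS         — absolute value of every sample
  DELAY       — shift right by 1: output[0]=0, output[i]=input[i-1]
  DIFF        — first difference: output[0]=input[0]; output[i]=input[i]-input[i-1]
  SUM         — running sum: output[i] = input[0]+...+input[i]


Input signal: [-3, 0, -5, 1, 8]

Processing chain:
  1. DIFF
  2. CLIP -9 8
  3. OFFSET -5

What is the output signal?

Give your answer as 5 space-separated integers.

Answer: -8 -2 -10 1 2

Derivation:
Input: [-3, 0, -5, 1, 8]
Stage 1 (DIFF): s[0]=-3, 0--3=3, -5-0=-5, 1--5=6, 8-1=7 -> [-3, 3, -5, 6, 7]
Stage 2 (CLIP -9 8): clip(-3,-9,8)=-3, clip(3,-9,8)=3, clip(-5,-9,8)=-5, clip(6,-9,8)=6, clip(7,-9,8)=7 -> [-3, 3, -5, 6, 7]
Stage 3 (OFFSET -5): -3+-5=-8, 3+-5=-2, -5+-5=-10, 6+-5=1, 7+-5=2 -> [-8, -2, -10, 1, 2]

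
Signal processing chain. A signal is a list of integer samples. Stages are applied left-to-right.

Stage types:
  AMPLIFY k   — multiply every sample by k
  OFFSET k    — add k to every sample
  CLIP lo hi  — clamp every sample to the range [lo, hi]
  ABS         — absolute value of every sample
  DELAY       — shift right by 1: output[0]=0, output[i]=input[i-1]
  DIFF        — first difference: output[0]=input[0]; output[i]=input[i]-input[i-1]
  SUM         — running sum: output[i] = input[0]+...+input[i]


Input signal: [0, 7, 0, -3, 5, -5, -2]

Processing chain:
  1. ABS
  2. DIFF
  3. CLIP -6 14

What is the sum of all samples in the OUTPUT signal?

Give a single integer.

Input: [0, 7, 0, -3, 5, -5, -2]
Stage 1 (ABS): |0|=0, |7|=7, |0|=0, |-3|=3, |5|=5, |-5|=5, |-2|=2 -> [0, 7, 0, 3, 5, 5, 2]
Stage 2 (DIFF): s[0]=0, 7-0=7, 0-7=-7, 3-0=3, 5-3=2, 5-5=0, 2-5=-3 -> [0, 7, -7, 3, 2, 0, -3]
Stage 3 (CLIP -6 14): clip(0,-6,14)=0, clip(7,-6,14)=7, clip(-7,-6,14)=-6, clip(3,-6,14)=3, clip(2,-6,14)=2, clip(0,-6,14)=0, clip(-3,-6,14)=-3 -> [0, 7, -6, 3, 2, 0, -3]
Output sum: 3

Answer: 3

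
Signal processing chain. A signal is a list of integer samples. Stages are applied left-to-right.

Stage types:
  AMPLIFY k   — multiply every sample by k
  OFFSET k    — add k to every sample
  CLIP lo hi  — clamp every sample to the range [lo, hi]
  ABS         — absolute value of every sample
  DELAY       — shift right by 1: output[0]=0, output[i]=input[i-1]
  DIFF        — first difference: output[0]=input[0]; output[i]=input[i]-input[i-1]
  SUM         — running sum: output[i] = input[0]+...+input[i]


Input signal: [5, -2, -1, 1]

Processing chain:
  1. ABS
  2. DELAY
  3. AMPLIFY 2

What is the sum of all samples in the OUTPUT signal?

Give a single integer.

Input: [5, -2, -1, 1]
Stage 1 (ABS): |5|=5, |-2|=2, |-1|=1, |1|=1 -> [5, 2, 1, 1]
Stage 2 (DELAY): [0, 5, 2, 1] = [0, 5, 2, 1] -> [0, 5, 2, 1]
Stage 3 (AMPLIFY 2): 0*2=0, 5*2=10, 2*2=4, 1*2=2 -> [0, 10, 4, 2]
Output sum: 16

Answer: 16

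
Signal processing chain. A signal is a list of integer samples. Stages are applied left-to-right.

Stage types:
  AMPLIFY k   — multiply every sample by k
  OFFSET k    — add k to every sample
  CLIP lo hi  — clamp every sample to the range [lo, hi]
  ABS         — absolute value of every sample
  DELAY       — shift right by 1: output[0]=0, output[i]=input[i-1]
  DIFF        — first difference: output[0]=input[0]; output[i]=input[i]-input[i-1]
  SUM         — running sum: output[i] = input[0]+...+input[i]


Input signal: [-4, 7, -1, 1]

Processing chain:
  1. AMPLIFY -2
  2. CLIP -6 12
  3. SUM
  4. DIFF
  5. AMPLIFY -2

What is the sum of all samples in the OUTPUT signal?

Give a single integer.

Input: [-4, 7, -1, 1]
Stage 1 (AMPLIFY -2): -4*-2=8, 7*-2=-14, -1*-2=2, 1*-2=-2 -> [8, -14, 2, -2]
Stage 2 (CLIP -6 12): clip(8,-6,12)=8, clip(-14,-6,12)=-6, clip(2,-6,12)=2, clip(-2,-6,12)=-2 -> [8, -6, 2, -2]
Stage 3 (SUM): sum[0..0]=8, sum[0..1]=2, sum[0..2]=4, sum[0..3]=2 -> [8, 2, 4, 2]
Stage 4 (DIFF): s[0]=8, 2-8=-6, 4-2=2, 2-4=-2 -> [8, -6, 2, -2]
Stage 5 (AMPLIFY -2): 8*-2=-16, -6*-2=12, 2*-2=-4, -2*-2=4 -> [-16, 12, -4, 4]
Output sum: -4

Answer: -4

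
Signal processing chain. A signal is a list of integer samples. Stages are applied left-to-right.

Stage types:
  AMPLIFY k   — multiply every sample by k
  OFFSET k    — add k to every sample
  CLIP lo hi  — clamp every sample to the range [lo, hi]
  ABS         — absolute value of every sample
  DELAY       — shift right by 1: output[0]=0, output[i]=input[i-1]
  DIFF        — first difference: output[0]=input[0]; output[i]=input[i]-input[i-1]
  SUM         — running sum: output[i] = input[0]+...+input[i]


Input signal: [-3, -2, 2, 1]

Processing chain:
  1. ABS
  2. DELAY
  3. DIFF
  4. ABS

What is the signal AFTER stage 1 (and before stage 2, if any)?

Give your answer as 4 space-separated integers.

Answer: 3 2 2 1

Derivation:
Input: [-3, -2, 2, 1]
Stage 1 (ABS): |-3|=3, |-2|=2, |2|=2, |1|=1 -> [3, 2, 2, 1]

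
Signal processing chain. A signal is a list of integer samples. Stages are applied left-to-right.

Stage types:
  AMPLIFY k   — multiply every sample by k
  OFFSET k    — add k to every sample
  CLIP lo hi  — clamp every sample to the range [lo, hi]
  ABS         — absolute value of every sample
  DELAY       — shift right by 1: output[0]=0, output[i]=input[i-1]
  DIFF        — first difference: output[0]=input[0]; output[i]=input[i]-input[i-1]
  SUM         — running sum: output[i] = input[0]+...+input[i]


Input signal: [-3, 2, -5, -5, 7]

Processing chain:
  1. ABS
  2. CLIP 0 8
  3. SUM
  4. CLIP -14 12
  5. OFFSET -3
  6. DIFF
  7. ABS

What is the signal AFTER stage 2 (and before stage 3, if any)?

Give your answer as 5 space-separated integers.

Input: [-3, 2, -5, -5, 7]
Stage 1 (ABS): |-3|=3, |2|=2, |-5|=5, |-5|=5, |7|=7 -> [3, 2, 5, 5, 7]
Stage 2 (CLIP 0 8): clip(3,0,8)=3, clip(2,0,8)=2, clip(5,0,8)=5, clip(5,0,8)=5, clip(7,0,8)=7 -> [3, 2, 5, 5, 7]

Answer: 3 2 5 5 7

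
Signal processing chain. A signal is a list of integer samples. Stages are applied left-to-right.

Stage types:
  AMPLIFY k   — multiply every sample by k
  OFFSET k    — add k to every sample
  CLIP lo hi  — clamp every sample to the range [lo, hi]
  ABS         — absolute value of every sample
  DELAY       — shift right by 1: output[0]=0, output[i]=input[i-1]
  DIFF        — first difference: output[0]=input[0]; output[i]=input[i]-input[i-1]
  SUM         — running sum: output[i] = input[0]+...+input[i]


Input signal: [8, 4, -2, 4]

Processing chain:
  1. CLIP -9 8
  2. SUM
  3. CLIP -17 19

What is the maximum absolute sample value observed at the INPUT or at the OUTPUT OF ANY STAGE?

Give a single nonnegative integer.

Input: [8, 4, -2, 4] (max |s|=8)
Stage 1 (CLIP -9 8): clip(8,-9,8)=8, clip(4,-9,8)=4, clip(-2,-9,8)=-2, clip(4,-9,8)=4 -> [8, 4, -2, 4] (max |s|=8)
Stage 2 (SUM): sum[0..0]=8, sum[0..1]=12, sum[0..2]=10, sum[0..3]=14 -> [8, 12, 10, 14] (max |s|=14)
Stage 3 (CLIP -17 19): clip(8,-17,19)=8, clip(12,-17,19)=12, clip(10,-17,19)=10, clip(14,-17,19)=14 -> [8, 12, 10, 14] (max |s|=14)
Overall max amplitude: 14

Answer: 14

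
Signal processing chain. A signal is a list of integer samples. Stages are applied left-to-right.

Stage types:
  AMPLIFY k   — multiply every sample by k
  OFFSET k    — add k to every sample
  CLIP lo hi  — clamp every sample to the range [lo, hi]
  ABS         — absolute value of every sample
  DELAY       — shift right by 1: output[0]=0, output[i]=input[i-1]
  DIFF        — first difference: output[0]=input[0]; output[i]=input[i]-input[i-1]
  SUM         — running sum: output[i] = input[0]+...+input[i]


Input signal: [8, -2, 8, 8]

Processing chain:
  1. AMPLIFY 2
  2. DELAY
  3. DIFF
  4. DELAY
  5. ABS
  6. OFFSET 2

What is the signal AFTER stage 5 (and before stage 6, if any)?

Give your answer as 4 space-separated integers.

Answer: 0 0 16 20

Derivation:
Input: [8, -2, 8, 8]
Stage 1 (AMPLIFY 2): 8*2=16, -2*2=-4, 8*2=16, 8*2=16 -> [16, -4, 16, 16]
Stage 2 (DELAY): [0, 16, -4, 16] = [0, 16, -4, 16] -> [0, 16, -4, 16]
Stage 3 (DIFF): s[0]=0, 16-0=16, -4-16=-20, 16--4=20 -> [0, 16, -20, 20]
Stage 4 (DELAY): [0, 0, 16, -20] = [0, 0, 16, -20] -> [0, 0, 16, -20]
Stage 5 (ABS): |0|=0, |0|=0, |16|=16, |-20|=20 -> [0, 0, 16, 20]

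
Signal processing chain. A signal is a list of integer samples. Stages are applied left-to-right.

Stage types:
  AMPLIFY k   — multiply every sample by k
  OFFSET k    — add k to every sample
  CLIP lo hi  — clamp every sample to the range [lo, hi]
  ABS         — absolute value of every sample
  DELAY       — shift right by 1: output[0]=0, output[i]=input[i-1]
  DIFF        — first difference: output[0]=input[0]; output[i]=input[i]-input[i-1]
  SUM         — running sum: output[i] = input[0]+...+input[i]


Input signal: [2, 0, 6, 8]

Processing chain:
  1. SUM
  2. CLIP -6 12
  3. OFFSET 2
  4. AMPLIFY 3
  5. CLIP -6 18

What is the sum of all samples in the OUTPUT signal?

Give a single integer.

Answer: 60

Derivation:
Input: [2, 0, 6, 8]
Stage 1 (SUM): sum[0..0]=2, sum[0..1]=2, sum[0..2]=8, sum[0..3]=16 -> [2, 2, 8, 16]
Stage 2 (CLIP -6 12): clip(2,-6,12)=2, clip(2,-6,12)=2, clip(8,-6,12)=8, clip(16,-6,12)=12 -> [2, 2, 8, 12]
Stage 3 (OFFSET 2): 2+2=4, 2+2=4, 8+2=10, 12+2=14 -> [4, 4, 10, 14]
Stage 4 (AMPLIFY 3): 4*3=12, 4*3=12, 10*3=30, 14*3=42 -> [12, 12, 30, 42]
Stage 5 (CLIP -6 18): clip(12,-6,18)=12, clip(12,-6,18)=12, clip(30,-6,18)=18, clip(42,-6,18)=18 -> [12, 12, 18, 18]
Output sum: 60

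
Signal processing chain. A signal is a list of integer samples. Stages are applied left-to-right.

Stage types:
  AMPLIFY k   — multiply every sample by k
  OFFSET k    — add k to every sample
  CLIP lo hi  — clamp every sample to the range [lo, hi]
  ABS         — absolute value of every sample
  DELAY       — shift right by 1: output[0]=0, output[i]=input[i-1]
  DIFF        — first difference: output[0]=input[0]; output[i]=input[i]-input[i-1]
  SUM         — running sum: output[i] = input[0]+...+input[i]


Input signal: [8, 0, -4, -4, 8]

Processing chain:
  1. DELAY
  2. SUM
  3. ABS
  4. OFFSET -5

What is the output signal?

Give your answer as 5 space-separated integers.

Input: [8, 0, -4, -4, 8]
Stage 1 (DELAY): [0, 8, 0, -4, -4] = [0, 8, 0, -4, -4] -> [0, 8, 0, -4, -4]
Stage 2 (SUM): sum[0..0]=0, sum[0..1]=8, sum[0..2]=8, sum[0..3]=4, sum[0..4]=0 -> [0, 8, 8, 4, 0]
Stage 3 (ABS): |0|=0, |8|=8, |8|=8, |4|=4, |0|=0 -> [0, 8, 8, 4, 0]
Stage 4 (OFFSET -5): 0+-5=-5, 8+-5=3, 8+-5=3, 4+-5=-1, 0+-5=-5 -> [-5, 3, 3, -1, -5]

Answer: -5 3 3 -1 -5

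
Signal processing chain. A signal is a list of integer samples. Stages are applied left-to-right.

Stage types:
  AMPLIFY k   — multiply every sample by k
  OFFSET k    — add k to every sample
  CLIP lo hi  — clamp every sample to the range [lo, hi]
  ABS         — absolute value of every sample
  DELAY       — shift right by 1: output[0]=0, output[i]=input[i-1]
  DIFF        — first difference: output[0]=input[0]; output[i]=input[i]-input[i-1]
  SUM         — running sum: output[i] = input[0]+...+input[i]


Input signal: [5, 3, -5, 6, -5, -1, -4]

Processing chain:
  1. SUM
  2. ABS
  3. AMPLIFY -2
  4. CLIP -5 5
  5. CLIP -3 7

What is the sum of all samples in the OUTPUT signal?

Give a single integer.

Answer: -20

Derivation:
Input: [5, 3, -5, 6, -5, -1, -4]
Stage 1 (SUM): sum[0..0]=5, sum[0..1]=8, sum[0..2]=3, sum[0..3]=9, sum[0..4]=4, sum[0..5]=3, sum[0..6]=-1 -> [5, 8, 3, 9, 4, 3, -1]
Stage 2 (ABS): |5|=5, |8|=8, |3|=3, |9|=9, |4|=4, |3|=3, |-1|=1 -> [5, 8, 3, 9, 4, 3, 1]
Stage 3 (AMPLIFY -2): 5*-2=-10, 8*-2=-16, 3*-2=-6, 9*-2=-18, 4*-2=-8, 3*-2=-6, 1*-2=-2 -> [-10, -16, -6, -18, -8, -6, -2]
Stage 4 (CLIP -5 5): clip(-10,-5,5)=-5, clip(-16,-5,5)=-5, clip(-6,-5,5)=-5, clip(-18,-5,5)=-5, clip(-8,-5,5)=-5, clip(-6,-5,5)=-5, clip(-2,-5,5)=-2 -> [-5, -5, -5, -5, -5, -5, -2]
Stage 5 (CLIP -3 7): clip(-5,-3,7)=-3, clip(-5,-3,7)=-3, clip(-5,-3,7)=-3, clip(-5,-3,7)=-3, clip(-5,-3,7)=-3, clip(-5,-3,7)=-3, clip(-2,-3,7)=-2 -> [-3, -3, -3, -3, -3, -3, -2]
Output sum: -20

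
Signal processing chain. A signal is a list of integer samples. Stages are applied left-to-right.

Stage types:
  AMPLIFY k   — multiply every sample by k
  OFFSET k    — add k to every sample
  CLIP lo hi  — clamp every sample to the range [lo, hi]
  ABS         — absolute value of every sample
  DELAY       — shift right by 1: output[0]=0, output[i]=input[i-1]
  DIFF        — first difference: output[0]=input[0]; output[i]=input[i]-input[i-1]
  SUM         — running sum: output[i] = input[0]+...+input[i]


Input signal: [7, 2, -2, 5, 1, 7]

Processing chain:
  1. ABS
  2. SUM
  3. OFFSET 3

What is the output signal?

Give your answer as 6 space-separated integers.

Answer: 10 12 14 19 20 27

Derivation:
Input: [7, 2, -2, 5, 1, 7]
Stage 1 (ABS): |7|=7, |2|=2, |-2|=2, |5|=5, |1|=1, |7|=7 -> [7, 2, 2, 5, 1, 7]
Stage 2 (SUM): sum[0..0]=7, sum[0..1]=9, sum[0..2]=11, sum[0..3]=16, sum[0..4]=17, sum[0..5]=24 -> [7, 9, 11, 16, 17, 24]
Stage 3 (OFFSET 3): 7+3=10, 9+3=12, 11+3=14, 16+3=19, 17+3=20, 24+3=27 -> [10, 12, 14, 19, 20, 27]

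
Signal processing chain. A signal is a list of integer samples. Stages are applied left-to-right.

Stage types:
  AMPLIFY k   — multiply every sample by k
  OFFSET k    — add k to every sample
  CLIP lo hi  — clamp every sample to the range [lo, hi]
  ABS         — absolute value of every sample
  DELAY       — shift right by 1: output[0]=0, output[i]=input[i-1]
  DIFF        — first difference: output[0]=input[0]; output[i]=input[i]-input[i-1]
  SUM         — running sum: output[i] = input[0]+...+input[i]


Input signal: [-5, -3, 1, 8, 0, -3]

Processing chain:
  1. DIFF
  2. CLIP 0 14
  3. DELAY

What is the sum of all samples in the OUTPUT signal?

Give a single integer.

Answer: 13

Derivation:
Input: [-5, -3, 1, 8, 0, -3]
Stage 1 (DIFF): s[0]=-5, -3--5=2, 1--3=4, 8-1=7, 0-8=-8, -3-0=-3 -> [-5, 2, 4, 7, -8, -3]
Stage 2 (CLIP 0 14): clip(-5,0,14)=0, clip(2,0,14)=2, clip(4,0,14)=4, clip(7,0,14)=7, clip(-8,0,14)=0, clip(-3,0,14)=0 -> [0, 2, 4, 7, 0, 0]
Stage 3 (DELAY): [0, 0, 2, 4, 7, 0] = [0, 0, 2, 4, 7, 0] -> [0, 0, 2, 4, 7, 0]
Output sum: 13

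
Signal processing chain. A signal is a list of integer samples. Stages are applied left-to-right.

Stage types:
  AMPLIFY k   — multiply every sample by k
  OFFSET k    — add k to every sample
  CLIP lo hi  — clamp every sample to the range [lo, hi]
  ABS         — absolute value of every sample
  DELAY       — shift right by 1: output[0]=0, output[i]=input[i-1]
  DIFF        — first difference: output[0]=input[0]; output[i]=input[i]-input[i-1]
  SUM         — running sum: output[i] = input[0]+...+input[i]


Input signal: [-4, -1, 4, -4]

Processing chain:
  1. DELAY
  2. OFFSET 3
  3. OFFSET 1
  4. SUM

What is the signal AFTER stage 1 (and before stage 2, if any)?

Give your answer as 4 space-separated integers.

Input: [-4, -1, 4, -4]
Stage 1 (DELAY): [0, -4, -1, 4] = [0, -4, -1, 4] -> [0, -4, -1, 4]

Answer: 0 -4 -1 4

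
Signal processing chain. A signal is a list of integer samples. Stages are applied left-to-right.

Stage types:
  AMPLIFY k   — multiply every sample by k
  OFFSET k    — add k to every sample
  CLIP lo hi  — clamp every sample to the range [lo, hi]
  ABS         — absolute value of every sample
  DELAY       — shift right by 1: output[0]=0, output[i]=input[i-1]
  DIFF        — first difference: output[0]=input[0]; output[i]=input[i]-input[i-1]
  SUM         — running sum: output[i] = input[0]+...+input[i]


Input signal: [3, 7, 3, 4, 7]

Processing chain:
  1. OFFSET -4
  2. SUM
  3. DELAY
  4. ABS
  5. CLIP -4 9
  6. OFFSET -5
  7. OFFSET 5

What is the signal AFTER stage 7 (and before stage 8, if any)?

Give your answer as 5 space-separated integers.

Input: [3, 7, 3, 4, 7]
Stage 1 (OFFSET -4): 3+-4=-1, 7+-4=3, 3+-4=-1, 4+-4=0, 7+-4=3 -> [-1, 3, -1, 0, 3]
Stage 2 (SUM): sum[0..0]=-1, sum[0..1]=2, sum[0..2]=1, sum[0..3]=1, sum[0..4]=4 -> [-1, 2, 1, 1, 4]
Stage 3 (DELAY): [0, -1, 2, 1, 1] = [0, -1, 2, 1, 1] -> [0, -1, 2, 1, 1]
Stage 4 (ABS): |0|=0, |-1|=1, |2|=2, |1|=1, |1|=1 -> [0, 1, 2, 1, 1]
Stage 5 (CLIP -4 9): clip(0,-4,9)=0, clip(1,-4,9)=1, clip(2,-4,9)=2, clip(1,-4,9)=1, clip(1,-4,9)=1 -> [0, 1, 2, 1, 1]
Stage 6 (OFFSET -5): 0+-5=-5, 1+-5=-4, 2+-5=-3, 1+-5=-4, 1+-5=-4 -> [-5, -4, -3, -4, -4]
Stage 7 (OFFSET 5): -5+5=0, -4+5=1, -3+5=2, -4+5=1, -4+5=1 -> [0, 1, 2, 1, 1]

Answer: 0 1 2 1 1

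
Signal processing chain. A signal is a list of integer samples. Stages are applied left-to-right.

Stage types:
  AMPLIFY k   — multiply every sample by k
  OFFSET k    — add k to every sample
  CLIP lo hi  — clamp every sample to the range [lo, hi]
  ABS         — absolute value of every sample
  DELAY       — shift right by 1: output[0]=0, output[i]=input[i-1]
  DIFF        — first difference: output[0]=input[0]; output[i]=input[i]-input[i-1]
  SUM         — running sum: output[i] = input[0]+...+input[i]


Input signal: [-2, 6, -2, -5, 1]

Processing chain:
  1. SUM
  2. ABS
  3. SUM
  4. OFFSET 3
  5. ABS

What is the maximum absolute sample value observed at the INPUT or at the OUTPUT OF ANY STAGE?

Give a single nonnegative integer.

Answer: 16

Derivation:
Input: [-2, 6, -2, -5, 1] (max |s|=6)
Stage 1 (SUM): sum[0..0]=-2, sum[0..1]=4, sum[0..2]=2, sum[0..3]=-3, sum[0..4]=-2 -> [-2, 4, 2, -3, -2] (max |s|=4)
Stage 2 (ABS): |-2|=2, |4|=4, |2|=2, |-3|=3, |-2|=2 -> [2, 4, 2, 3, 2] (max |s|=4)
Stage 3 (SUM): sum[0..0]=2, sum[0..1]=6, sum[0..2]=8, sum[0..3]=11, sum[0..4]=13 -> [2, 6, 8, 11, 13] (max |s|=13)
Stage 4 (OFFSET 3): 2+3=5, 6+3=9, 8+3=11, 11+3=14, 13+3=16 -> [5, 9, 11, 14, 16] (max |s|=16)
Stage 5 (ABS): |5|=5, |9|=9, |11|=11, |14|=14, |16|=16 -> [5, 9, 11, 14, 16] (max |s|=16)
Overall max amplitude: 16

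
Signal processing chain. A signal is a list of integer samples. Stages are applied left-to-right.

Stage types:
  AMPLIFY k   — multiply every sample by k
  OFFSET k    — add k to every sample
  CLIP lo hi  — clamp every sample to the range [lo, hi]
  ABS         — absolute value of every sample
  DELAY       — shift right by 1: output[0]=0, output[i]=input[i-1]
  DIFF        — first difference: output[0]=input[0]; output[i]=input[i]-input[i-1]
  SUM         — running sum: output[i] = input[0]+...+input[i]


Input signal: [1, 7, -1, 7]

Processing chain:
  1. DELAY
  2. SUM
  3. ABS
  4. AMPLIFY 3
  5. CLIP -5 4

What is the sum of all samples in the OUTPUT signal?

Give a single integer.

Answer: 11

Derivation:
Input: [1, 7, -1, 7]
Stage 1 (DELAY): [0, 1, 7, -1] = [0, 1, 7, -1] -> [0, 1, 7, -1]
Stage 2 (SUM): sum[0..0]=0, sum[0..1]=1, sum[0..2]=8, sum[0..3]=7 -> [0, 1, 8, 7]
Stage 3 (ABS): |0|=0, |1|=1, |8|=8, |7|=7 -> [0, 1, 8, 7]
Stage 4 (AMPLIFY 3): 0*3=0, 1*3=3, 8*3=24, 7*3=21 -> [0, 3, 24, 21]
Stage 5 (CLIP -5 4): clip(0,-5,4)=0, clip(3,-5,4)=3, clip(24,-5,4)=4, clip(21,-5,4)=4 -> [0, 3, 4, 4]
Output sum: 11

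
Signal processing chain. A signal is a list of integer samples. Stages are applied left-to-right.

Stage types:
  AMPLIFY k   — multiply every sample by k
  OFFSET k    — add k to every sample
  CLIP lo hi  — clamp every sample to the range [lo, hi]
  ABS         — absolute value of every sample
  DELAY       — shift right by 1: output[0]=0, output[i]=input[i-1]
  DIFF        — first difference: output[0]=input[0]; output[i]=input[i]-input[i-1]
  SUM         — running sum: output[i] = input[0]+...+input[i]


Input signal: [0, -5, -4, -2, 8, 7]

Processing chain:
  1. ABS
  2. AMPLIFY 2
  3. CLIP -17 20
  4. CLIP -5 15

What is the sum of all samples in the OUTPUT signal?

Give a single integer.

Input: [0, -5, -4, -2, 8, 7]
Stage 1 (ABS): |0|=0, |-5|=5, |-4|=4, |-2|=2, |8|=8, |7|=7 -> [0, 5, 4, 2, 8, 7]
Stage 2 (AMPLIFY 2): 0*2=0, 5*2=10, 4*2=8, 2*2=4, 8*2=16, 7*2=14 -> [0, 10, 8, 4, 16, 14]
Stage 3 (CLIP -17 20): clip(0,-17,20)=0, clip(10,-17,20)=10, clip(8,-17,20)=8, clip(4,-17,20)=4, clip(16,-17,20)=16, clip(14,-17,20)=14 -> [0, 10, 8, 4, 16, 14]
Stage 4 (CLIP -5 15): clip(0,-5,15)=0, clip(10,-5,15)=10, clip(8,-5,15)=8, clip(4,-5,15)=4, clip(16,-5,15)=15, clip(14,-5,15)=14 -> [0, 10, 8, 4, 15, 14]
Output sum: 51

Answer: 51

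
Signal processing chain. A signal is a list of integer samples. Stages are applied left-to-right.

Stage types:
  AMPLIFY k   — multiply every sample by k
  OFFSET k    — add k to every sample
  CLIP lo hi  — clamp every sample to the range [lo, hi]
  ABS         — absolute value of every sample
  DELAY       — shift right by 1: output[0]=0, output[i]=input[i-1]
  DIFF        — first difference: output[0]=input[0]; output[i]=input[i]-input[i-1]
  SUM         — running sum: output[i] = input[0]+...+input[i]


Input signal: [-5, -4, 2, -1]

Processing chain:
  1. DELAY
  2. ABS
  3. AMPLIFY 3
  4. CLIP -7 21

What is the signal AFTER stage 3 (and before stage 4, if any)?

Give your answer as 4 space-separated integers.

Input: [-5, -4, 2, -1]
Stage 1 (DELAY): [0, -5, -4, 2] = [0, -5, -4, 2] -> [0, -5, -4, 2]
Stage 2 (ABS): |0|=0, |-5|=5, |-4|=4, |2|=2 -> [0, 5, 4, 2]
Stage 3 (AMPLIFY 3): 0*3=0, 5*3=15, 4*3=12, 2*3=6 -> [0, 15, 12, 6]

Answer: 0 15 12 6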